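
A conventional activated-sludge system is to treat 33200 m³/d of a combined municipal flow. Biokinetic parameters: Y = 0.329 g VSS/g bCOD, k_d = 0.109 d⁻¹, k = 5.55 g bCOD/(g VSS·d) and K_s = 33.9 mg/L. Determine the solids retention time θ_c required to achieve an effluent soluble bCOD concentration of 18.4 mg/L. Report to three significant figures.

Specific growth rate at S = 18.4 mg/L: μ = YkS/(K_s+S) = 0.329·5.55·18.4/(33.9+18.4) = 0.6424 d⁻¹.
Then 1/θ_c = μ − k_d = 0.6424 − 0.109 = 0.5334 d⁻¹, giving θ_c = 1.875 d.

θ_c ≈ 1.87 d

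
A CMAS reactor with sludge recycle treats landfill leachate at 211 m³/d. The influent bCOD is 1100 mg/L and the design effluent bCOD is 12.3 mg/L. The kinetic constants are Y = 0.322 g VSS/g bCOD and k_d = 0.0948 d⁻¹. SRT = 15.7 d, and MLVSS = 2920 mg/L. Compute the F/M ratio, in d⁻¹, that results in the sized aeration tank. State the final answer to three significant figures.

Steady-state biomass mass balance: V·X·(1 + k_d·θ_c) = Y·Q·(S₀ − S)·θ_c, so V = 0.322 × 211 × (1100 − 12.3) × 15.7 / [2920 × (1 + 0.0948 × 15.7)] = 1.16×10^6 / 7266 = 159.7 m³.
F/M = applied load / biomass = Q·S₀/(V·X) = 211 × 1100 / (159.7 × 2920) = 0.4978 d⁻¹.

F/M ≈ 0.498 d⁻¹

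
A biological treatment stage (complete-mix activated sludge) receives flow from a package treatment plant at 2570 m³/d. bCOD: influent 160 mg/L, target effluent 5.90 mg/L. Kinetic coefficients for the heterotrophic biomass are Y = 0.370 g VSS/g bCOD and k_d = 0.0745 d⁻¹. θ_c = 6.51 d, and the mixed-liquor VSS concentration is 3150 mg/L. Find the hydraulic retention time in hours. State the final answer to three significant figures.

τ ≈ 1.90 h

From the SRT design equation V = Y Q (S₀−S) θ_c / [X (1 + k_d θ_c)] = 0.370 × 2570 × (160 − 5.90) × 6.51 / [3150 × (1 + 0.0745 × 6.51)] = 9.54×10^5 / 4678 = 203.9 m³.
Hydraulic retention time τ = V/Q = 203.9 / 2570 = 0.07935 d = 1.904 h.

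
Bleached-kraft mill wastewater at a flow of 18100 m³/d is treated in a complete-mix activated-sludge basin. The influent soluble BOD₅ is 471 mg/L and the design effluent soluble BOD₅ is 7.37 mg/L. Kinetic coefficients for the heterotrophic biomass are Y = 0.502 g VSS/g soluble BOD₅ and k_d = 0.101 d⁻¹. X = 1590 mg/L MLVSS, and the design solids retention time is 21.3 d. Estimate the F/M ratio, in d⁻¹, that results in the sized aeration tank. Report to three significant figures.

F/M ≈ 0.299 d⁻¹

From the SRT design equation V = Y Q (S₀−S) θ_c / [X (1 + k_d θ_c)] = 0.502 × 18100 × (471 − 7.37) × 21.3 / [1590 × (1 + 0.101 × 21.3)] = 8.97×10^7 / 5011 = 17908 m³.
F/M = Q·S₀ / (V·X) = 18100 × 471 / (17908 × 1590) = 0.2994 g soluble BOD₅·(g VSS·d)⁻¹.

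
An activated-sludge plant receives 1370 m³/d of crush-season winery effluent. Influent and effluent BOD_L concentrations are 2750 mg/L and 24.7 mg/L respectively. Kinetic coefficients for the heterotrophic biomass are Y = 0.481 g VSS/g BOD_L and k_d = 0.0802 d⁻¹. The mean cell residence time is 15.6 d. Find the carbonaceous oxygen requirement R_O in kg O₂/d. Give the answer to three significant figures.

R_O ≈ 2600 kg O₂/d

Observed yield with endogenous decay: Y_obs = Y / (1 + k_d·θ_c) = 0.481 / (1 + 0.0802 × 15.6) = 0.481 / 2.251 = 0.2137 g VSS/g BOD_L.
Q·(S₀ − S) = 1370 × (2750 − 24.7) × 10⁻³ = 3734 kg/d removed.
P_X = Y_obs·Q·(S₀ − S) = 0.2137 × 3734 = 797.8 kg VSS/d.
Carbonaceous O₂ demand = substrate oxidised − cell-mass equivalent = 3734 − 1.42 × 797.8 = 2601 kg O₂/d.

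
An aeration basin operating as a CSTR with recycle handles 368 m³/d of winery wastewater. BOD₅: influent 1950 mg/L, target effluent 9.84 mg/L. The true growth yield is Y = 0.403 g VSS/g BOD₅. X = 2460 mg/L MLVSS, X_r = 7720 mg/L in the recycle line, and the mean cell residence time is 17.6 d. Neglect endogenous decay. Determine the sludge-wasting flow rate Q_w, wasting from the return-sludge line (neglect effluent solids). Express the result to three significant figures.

Q_w ≈ 37.3 m³/d

Biomass mass balance (decay neglected): V·X = Y·Q·(S₀ − S)·θ_c, so V = 0.403 × 368 × (1950 − 9.84) × 17.6 / 2460 = 2059 m³.
Wasting from the return line (neglecting effluent solids): Q_w = V·X / (θ_c·X_r) = 2059 × 2460 / (17.6 × 7720) = 37.27 m³/d.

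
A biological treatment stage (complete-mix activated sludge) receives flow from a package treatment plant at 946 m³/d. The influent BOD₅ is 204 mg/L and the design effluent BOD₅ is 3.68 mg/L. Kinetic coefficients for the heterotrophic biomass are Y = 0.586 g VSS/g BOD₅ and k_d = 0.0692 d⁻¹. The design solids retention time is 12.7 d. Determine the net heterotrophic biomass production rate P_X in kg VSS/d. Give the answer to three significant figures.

P_X ≈ 59.1 kg VSS/d

Observed yield with endogenous decay: Y_obs = Y / (1 + k_d·θ_c) = 0.586 / (1 + 0.0692 × 12.7) = 0.586 / 1.879 = 0.3119 g VSS/g BOD₅.
Mass of BOD₅ removed per day: Q(S₀ − S) = 946 × 200.3 g/m³ = 189.5 kg/d.
P_X = Y_obs · Q(S₀ − S) = 0.3119 × 189.5 = 59.10 kg VSS/d.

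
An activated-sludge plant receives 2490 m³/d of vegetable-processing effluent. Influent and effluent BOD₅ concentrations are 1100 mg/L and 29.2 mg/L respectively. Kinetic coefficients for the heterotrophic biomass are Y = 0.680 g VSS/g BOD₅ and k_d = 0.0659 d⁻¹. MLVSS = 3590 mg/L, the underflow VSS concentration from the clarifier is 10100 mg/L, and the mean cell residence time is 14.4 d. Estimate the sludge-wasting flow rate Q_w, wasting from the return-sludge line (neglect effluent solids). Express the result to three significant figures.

Q_w ≈ 92.1 m³/d

Steady-state biomass mass balance: V·X·(1 + k_d·θ_c) = Y·Q·(S₀ − S)·θ_c, so V = 0.680 × 2490 × (1100 − 29.2) × 14.4 / [3590 × (1 + 0.0659 × 14.4)] = 2.61×10^7 / 6997 = 3731 m³.
Q_w = (V·X)/(θ_c X_r) = 3731 × 3590 / (14.4 × 10100) = 92.11 m³/d.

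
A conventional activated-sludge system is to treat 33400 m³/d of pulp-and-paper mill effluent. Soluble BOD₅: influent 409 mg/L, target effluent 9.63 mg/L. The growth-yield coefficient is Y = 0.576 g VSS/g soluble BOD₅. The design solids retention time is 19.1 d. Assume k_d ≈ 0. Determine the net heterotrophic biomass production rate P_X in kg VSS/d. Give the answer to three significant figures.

P_X ≈ 7680 kg VSS/d

No decay correction is needed, so Y_obs = Y = 0.576.
Mass of soluble BOD₅ removed per day: Q(S₀ − S) = 33400 × 399.4 g/m³ = 13339 kg/d.
Biomass produced: P_X = Y_obs·Q·ΔS = 0.5760 × 13339 ≈ 7683 kg VSS/d.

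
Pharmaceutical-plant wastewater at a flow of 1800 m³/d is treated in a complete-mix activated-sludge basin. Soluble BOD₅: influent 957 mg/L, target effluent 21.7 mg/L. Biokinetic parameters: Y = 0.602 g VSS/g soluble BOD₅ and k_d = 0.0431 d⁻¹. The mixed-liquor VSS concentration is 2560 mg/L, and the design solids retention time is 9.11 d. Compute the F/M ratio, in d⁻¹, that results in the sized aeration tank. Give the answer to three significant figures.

F/M ≈ 0.260 d⁻¹

Rearranging the biomass balance for a CMAS with decay, V = Y·Q·ΔS·θ_c / [X·(1+k_d θ_c)] = 0.602 × 1800 × (957 − 21.7) × 9.11 / [2560 × (1 + 0.0431 × 9.11)] = 9.23×10^6 / 3565 = 2590 m³.
Food-to-microorganism ratio F/M = Q S₀ / (V X) = 1800 × 957 / (2590 × 2560) = 0.2598 d⁻¹.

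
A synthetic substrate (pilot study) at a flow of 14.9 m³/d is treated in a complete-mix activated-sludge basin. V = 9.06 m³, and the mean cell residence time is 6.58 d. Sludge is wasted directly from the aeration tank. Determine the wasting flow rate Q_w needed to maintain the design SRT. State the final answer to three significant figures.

For wasting at MLVSS concentration, Q_w = V/θ_c = 9.060/6.58 = 1.377 m³/d.

Q_w ≈ 1.38 m³/d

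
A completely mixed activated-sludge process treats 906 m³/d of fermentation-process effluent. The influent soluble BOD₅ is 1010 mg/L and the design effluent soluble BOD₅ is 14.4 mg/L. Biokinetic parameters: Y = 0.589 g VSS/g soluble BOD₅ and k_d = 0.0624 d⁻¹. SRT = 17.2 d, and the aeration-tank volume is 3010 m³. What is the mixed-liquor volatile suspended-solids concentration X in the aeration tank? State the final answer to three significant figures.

Solving the biomass balance for X: X = Y Q (S₀−S) θ_c / [V (1+k_d θ_c)] = 0.589 × 906 × (1010 − 14.4) × 17.2 / [3010 × (1 + 0.0624 × 17.2)] = 1464 mg/L.

X ≈ 1460 mg/L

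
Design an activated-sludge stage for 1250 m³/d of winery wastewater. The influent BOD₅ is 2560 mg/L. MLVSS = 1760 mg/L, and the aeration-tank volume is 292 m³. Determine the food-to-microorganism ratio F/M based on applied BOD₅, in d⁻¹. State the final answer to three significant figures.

F/M ≈ 6.23 d⁻¹

F/M = applied load / biomass = Q·S₀/(V·X) = 1250 × 2560 / (292.0 × 1760) = 6.227 d⁻¹.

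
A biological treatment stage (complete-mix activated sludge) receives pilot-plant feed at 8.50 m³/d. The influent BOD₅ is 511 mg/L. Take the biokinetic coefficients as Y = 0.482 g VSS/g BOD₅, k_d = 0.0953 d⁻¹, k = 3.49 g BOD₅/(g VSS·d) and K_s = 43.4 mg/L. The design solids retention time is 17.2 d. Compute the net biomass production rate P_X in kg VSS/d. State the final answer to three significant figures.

For a completely mixed reactor with recycle the Lawrence–McCarty relation gives S = K_s·(1 + k_d·θ_c) / [θ_c·(Y·k − k_d) − 1] = 43.4 × (1 + 0.0953 × 17.2) / [17.2 × (0.482 × 3.49 − 0.0953) − 1] = 114.5 / 26.29 = 4.356 mg/L.
Y_obs = Y / (1 + k_d θ_c) = 0.482 / (1 + 0.0953 × 17.2) = 0.482 / 2.639 = 0.1826.
Mass of BOD₅ removed per day: Q(S₀ − S) = 8.50 × 506.6 g/m³ = 4.306 kg/d.
So the net sludge growth is P_X = 0.1826 × 4.306 = 0.7865 kg VSS/d.

P_X ≈ 0.787 kg VSS/d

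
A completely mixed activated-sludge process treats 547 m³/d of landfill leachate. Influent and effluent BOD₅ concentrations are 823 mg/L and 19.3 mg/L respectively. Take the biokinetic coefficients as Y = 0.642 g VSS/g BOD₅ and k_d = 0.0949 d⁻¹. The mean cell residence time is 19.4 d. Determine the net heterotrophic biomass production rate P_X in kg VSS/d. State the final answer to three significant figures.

Y_obs = Y / (1 + k_d θ_c) = 0.642 / (1 + 0.0949 × 19.4) = 0.642 / 2.841 = 0.2260.
ΔS = 823 − 19.3 = 803.7 mg/L, so the substrate removal rate is 547 × 803.7/1000 = 439.6 kg BOD₅/d.
Biomass produced: P_X = Y_obs·Q·ΔS = 0.2260 × 439.6 ≈ 99.34 kg VSS/d.

P_X ≈ 99.3 kg VSS/d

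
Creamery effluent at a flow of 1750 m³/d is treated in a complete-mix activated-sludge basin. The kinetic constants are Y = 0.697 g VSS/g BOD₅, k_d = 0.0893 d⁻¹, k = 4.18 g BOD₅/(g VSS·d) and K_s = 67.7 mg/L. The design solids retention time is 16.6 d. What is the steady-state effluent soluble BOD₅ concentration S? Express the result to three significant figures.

Effluent substrate depends only on kinetics and SRT: S = K_s(1 + k_d θ_c) / [θ_c(Yk − k_d) − 1] = 67.7 × (1 + 0.0893 × 16.6) / [16.6 × (0.697 × 4.18 − 0.0893) − 1] = 168.1 / 45.88 = 3.663 mg/L.

S ≈ 3.66 mg/L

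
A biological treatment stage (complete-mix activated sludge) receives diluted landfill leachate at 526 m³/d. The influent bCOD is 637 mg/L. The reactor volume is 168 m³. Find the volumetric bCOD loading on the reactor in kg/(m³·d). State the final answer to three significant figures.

Applied bCOD load per unit volume = Q·S₀/V = (526 × 637/1000)/168.0 = 1.994 kg bCOD·m⁻³·d⁻¹.

L_v ≈ 1.99 kg bCOD/(m³·d)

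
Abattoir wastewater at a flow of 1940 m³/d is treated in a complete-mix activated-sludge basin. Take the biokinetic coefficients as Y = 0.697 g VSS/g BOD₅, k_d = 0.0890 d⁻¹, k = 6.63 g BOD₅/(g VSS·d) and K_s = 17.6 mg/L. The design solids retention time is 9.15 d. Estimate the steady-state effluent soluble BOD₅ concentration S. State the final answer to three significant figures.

For a completely mixed reactor with recycle the Lawrence–McCarty relation gives S = K_s·(1 + k_d·θ_c) / [θ_c·(Y·k − k_d) − 1] = 17.6 × (1 + 0.0890 × 9.15) / [9.15 × (0.697 × 6.63 − 0.0890) − 1] = 31.93 / 40.47 = 0.7891 mg/L.

S ≈ 0.789 mg/L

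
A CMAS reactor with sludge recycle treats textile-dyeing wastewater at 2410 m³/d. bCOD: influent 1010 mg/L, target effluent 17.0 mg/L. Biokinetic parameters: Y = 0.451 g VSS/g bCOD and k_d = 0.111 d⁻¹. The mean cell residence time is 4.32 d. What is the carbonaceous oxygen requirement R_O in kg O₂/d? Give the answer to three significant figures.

Correct the yield for decay: Y_obs = Y/(1 + k_d θ_c) = 0.451 / (1 + 0.111 × 4.32) = 0.451 / 1.480 = 0.3048.
Substrate removed = Q·(S₀ − S) = 2410 m³/d × (1010 − 17.0) g/m³ = 2.39×10^6 g/d = 2393 kg/d.
P_X = Y_obs·Q·(S₀ − S) = 0.3048 × 2393 = 729.5 kg VSS/d.
R_O = Q·ΔS − 1.42 P_X = 2393 − 1036 = 1357 kg O₂/d.

R_O ≈ 1360 kg O₂/d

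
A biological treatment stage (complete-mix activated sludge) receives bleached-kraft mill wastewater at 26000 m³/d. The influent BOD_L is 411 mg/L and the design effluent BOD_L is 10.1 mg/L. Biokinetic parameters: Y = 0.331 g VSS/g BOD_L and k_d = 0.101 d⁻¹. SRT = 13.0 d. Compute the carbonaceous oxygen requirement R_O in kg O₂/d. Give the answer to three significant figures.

Correct the yield for decay: Y_obs = Y/(1 + k_d θ_c) = 0.331 / (1 + 0.101 × 13.0) = 0.331 / 2.313 = 0.1431.
Mass of BOD_L removed per day: Q(S₀ − S) = 26000 × 400.9 g/m³ = 10423 kg/d.
Net sludge production P_X = 0.1431 × 10423 = 1492 kg VSS/d.
Carbonaceous O₂ demand = substrate oxidised − cell-mass equivalent = 10423 − 1.42 × 1492 = 8305 kg O₂/d.

R_O ≈ 8310 kg O₂/d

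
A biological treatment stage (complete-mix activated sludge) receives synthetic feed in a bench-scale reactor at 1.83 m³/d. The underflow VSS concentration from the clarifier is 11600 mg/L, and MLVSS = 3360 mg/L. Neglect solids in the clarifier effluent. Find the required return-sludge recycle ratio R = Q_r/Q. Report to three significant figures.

R ≈ 0.408

R = Q_r/Q = X/(X_r − X) = 3360 / (11600 − 3360) = 0.4078.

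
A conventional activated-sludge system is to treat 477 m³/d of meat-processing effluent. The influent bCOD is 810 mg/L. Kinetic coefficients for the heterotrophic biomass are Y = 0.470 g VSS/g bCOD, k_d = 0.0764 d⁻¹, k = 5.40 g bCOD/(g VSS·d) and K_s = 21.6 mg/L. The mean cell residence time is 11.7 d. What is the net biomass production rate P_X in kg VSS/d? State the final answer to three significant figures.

For a completely mixed reactor with recycle the Lawrence–McCarty relation gives S = K_s·(1 + k_d·θ_c) / [θ_c·(Y·k − k_d) − 1] = 21.6 × (1 + 0.0764 × 11.7) / [11.7 × (0.470 × 5.40 − 0.0764) − 1] = 40.91 / 27.80 = 1.471 mg/L.
Y_obs = Y / (1 + k_d θ_c) = 0.470 / (1 + 0.0764 × 11.7) = 0.470 / 1.894 = 0.2482.
ΔS = 810 − 1.47 = 808.5 mg/L, so the substrate removal rate is 477 × 808.5/1000 = 385.7 kg bCOD/d.
So the net sludge growth is P_X = 0.2482 × 385.7 = 95.71 kg VSS/d.

P_X ≈ 95.7 kg VSS/d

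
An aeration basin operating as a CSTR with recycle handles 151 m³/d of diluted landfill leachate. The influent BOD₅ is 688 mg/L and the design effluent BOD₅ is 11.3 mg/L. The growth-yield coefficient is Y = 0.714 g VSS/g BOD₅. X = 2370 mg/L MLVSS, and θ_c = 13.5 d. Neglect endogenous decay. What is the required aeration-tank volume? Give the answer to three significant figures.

V ≈ 416 m³

With k_d = 0 the design equation reduces to V = Y Q (S₀−S) θ_c / X = 0.714 × 151 × (688 − 11.3) × 13.5 / 2370 = 415.6 m³.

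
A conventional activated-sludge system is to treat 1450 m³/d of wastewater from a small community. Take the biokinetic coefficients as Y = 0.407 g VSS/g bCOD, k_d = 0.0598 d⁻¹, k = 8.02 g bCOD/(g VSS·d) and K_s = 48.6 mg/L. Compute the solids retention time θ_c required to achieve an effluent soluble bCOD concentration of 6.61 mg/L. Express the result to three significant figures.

θ_c ≈ 3.02 d

From 1/θ_c = Y·k·S/(K_s + S) − k_d: Y·k·S/(K_s+S) = 0.407 × 8.02 × 6.61 / (48.6 + 6.61) = 0.3908 d⁻¹.
1/θ_c = 0.3908 − 0.0598 = 0.3310 d⁻¹, so θ_c = 3.021 d.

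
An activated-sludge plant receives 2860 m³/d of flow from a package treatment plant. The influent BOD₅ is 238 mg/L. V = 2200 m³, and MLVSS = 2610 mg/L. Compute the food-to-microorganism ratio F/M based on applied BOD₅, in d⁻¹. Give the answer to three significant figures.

F/M ≈ 0.119 d⁻¹

F/M = applied load / biomass = Q·S₀/(V·X) = 2860 × 238 / (2200 × 2610) = 0.1185 d⁻¹.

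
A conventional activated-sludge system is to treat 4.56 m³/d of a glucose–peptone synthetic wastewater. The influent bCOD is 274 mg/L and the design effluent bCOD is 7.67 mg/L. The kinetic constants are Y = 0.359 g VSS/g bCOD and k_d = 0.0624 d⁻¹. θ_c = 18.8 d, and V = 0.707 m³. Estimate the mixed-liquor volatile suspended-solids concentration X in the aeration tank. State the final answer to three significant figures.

X ≈ 5330 mg/L

From V·X·(1 + k_d·θ_c) = Y·Q·(S₀ − S)·θ_c: X = 0.359 × 4.56 × (274 − 7.67) × 18.8 / [0.707 × (1 + 0.0624 × 18.8)] = 5335 mg/L.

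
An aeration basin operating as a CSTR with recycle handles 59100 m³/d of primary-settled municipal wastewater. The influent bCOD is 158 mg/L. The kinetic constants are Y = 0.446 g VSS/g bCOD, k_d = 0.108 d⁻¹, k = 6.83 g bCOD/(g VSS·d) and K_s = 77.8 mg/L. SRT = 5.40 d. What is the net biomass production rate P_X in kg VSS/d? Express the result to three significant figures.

P_X ≈ 2490 kg VSS/d

From the Monod/SRT balance for a CMAS, S = K_s·(1+k_d θ_c)/[θ_c·(Y k − k_d) − 1] = 77.8 × (1 + 0.108 × 5.40) / [5.40 × (0.446 × 6.83 − 0.108) − 1] = 123.2 / 14.87 = 8.285 mg/L.
Y_obs = Y / (1 + k_d θ_c) = 0.446 / (1 + 0.108 × 5.40) = 0.446 / 1.583 = 0.2817.
Q·(S₀ − S) = 59100 × (158 − 8.29) × 10⁻³ = 8848 kg/d removed.
Biomass produced: P_X = Y_obs·Q·ΔS = 0.2817 × 8848 ≈ 2493 kg VSS/d.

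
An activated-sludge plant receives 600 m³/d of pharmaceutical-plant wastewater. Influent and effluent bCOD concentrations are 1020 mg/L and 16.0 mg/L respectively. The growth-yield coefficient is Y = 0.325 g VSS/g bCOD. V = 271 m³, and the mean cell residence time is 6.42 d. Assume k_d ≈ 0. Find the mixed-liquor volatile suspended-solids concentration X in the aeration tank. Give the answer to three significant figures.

X ≈ 4640 mg/L

Without decay, X = Y Q (S₀−S) θ_c / V = 0.325 × 600 × (1020 − 16.0) × 6.42 / 271 = 4638 mg/L.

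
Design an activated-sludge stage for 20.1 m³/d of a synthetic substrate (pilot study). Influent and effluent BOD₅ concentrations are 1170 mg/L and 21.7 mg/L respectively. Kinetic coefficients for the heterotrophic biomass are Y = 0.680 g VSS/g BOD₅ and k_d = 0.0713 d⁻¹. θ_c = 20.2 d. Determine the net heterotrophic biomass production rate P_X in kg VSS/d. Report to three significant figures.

P_X ≈ 6.43 kg VSS/d

Y_obs = Y / (1 + k_d θ_c) = 0.680 / (1 + 0.0713 × 20.2) = 0.680 / 2.440 = 0.2787.
Mass of BOD₅ removed per day: Q(S₀ − S) = 20.1 × 1148 g/m³ = 23.08 kg/d.
Biomass produced: P_X = Y_obs·Q·ΔS = 0.2787 × 23.08 ≈ 6.432 kg VSS/d.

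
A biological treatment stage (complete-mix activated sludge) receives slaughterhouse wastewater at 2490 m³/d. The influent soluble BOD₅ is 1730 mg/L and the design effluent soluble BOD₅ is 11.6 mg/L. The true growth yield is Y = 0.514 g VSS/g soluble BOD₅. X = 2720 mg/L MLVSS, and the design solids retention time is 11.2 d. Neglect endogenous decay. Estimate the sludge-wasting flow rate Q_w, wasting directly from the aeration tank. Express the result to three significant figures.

With k_d = 0 the design equation reduces to V = Y Q (S₀−S) θ_c / X = 0.514 × 2490 × (1730 − 11.6) × 11.2 / 2720 = 9056 m³.
With mixed-liquor wasting, θ_c = V/Q_w, so Q_w = V/θ_c = 9056/11.2 = 808.6 m³/d.

Q_w ≈ 809 m³/d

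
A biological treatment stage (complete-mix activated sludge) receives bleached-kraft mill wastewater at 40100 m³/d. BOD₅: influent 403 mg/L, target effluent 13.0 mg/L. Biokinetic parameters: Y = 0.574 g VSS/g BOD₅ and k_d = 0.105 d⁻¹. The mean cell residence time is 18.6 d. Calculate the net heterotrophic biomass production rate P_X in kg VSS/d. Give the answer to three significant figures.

P_X ≈ 3040 kg VSS/d

Observed yield with endogenous decay: Y_obs = Y / (1 + k_d·θ_c) = 0.574 / (1 + 0.105 × 18.6) = 0.574 / 2.953 = 0.1944 g VSS/g BOD₅.
Substrate removed = Q·(S₀ − S) = 40100 m³/d × (403 − 13.0) g/m³ = 1.56×10^7 g/d = 15639 kg/d.
Net biomass production P_X = Y_obs × Q·(S₀ − S) = 0.1944 × 15639 = 3040 kg VSS/d.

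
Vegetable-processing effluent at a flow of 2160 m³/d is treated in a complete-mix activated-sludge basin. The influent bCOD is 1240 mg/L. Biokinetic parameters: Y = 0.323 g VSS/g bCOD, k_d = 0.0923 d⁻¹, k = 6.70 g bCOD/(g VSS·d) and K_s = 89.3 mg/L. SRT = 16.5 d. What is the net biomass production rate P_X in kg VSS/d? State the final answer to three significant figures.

From the Monod/SRT balance for a CMAS, S = K_s·(1+k_d θ_c)/[θ_c·(Y k − k_d) − 1] = 89.3 × (1 + 0.0923 × 16.5) / [16.5 × (0.323 × 6.70 − 0.0923) − 1] = 225.3 / 33.18 = 6.789 mg/L.
The observed yield is Y_obs = Y/(1 + k_d·θ_c) = 0.323 / (1 + 0.0923 × 16.5) = 0.323 / 2.523 = 0.1280 g VSS per g bCOD removed.
Mass of bCOD removed per day: Q(S₀ − S) = 2160 × 1233 g/m³ = 2664 kg/d.
P_X = Y_obs · Q(S₀ − S) = 0.1280 × 2664 = 341.0 kg VSS/d.

P_X ≈ 341 kg VSS/d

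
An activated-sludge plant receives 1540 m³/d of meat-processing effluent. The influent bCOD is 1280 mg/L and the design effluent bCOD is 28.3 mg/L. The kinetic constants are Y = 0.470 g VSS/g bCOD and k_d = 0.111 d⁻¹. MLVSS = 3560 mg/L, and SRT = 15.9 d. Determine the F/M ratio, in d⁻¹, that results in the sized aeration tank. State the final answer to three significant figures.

Rearranging the biomass balance for a CMAS with decay, V = Y·Q·ΔS·θ_c / [X·(1+k_d θ_c)] = 0.470 × 1540 × (1280 − 28.3) × 15.9 / [3560 × (1 + 0.111 × 15.9)] = 1.44×10^7 / 9843 = 1463 m³.
Food-to-microorganism ratio F/M = Q S₀ / (V X) = 1540 × 1280 / (1463 × 3560) = 0.3784 d⁻¹.

F/M ≈ 0.378 d⁻¹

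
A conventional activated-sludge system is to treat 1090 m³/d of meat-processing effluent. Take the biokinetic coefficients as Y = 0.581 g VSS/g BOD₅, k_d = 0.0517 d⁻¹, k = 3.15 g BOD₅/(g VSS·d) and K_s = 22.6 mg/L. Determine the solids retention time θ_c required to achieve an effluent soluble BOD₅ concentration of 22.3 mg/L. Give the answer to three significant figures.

θ_c ≈ 1.17 d

From 1/θ_c = Y·k·S/(K_s + S) − k_d: Y·k·S/(K_s+S) = 0.581 × 3.15 × 22.3 / (22.6 + 22.3) = 0.9090 d⁻¹.
1/θ_c = 0.9090 − 0.0517 = 0.8573 d⁻¹, so θ_c = 1.167 d.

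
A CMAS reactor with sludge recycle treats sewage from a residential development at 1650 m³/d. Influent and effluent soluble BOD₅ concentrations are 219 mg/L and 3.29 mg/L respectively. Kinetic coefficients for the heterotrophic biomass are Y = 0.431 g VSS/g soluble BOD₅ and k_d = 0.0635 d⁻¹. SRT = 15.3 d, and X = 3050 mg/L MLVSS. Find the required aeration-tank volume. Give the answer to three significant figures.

V ≈ 390 m³

From the SRT design equation V = Y Q (S₀−S) θ_c / [X (1 + k_d θ_c)] = 0.431 × 1650 × (219 − 3.29) × 15.3 / [3050 × (1 + 0.0635 × 15.3)] = 2.35×10^6 / 6013 = 390.3 m³.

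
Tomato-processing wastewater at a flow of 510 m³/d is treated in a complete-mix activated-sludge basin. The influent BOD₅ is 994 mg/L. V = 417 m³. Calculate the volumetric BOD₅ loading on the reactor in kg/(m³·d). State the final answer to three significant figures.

L_v = Q S₀ / V = 510 × 994 × 10⁻³ / 417.0 = 1.216 kg/(m³·d).

L_v ≈ 1.22 kg BOD₅/(m³·d)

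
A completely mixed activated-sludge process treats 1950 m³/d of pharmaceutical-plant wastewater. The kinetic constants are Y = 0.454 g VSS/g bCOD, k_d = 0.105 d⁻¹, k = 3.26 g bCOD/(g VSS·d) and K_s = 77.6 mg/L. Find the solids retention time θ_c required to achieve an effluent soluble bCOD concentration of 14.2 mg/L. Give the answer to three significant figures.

θ_c ≈ 8.07 d

Specific growth rate at S = 14.2 mg/L: μ = YkS/(K_s+S) = 0.454·3.26·14.2/(77.6+14.2) = 0.2289 d⁻¹.
Then 1/θ_c = μ − k_d = 0.2289 − 0.105 = 0.1239 d⁻¹, giving θ_c = 8.069 d.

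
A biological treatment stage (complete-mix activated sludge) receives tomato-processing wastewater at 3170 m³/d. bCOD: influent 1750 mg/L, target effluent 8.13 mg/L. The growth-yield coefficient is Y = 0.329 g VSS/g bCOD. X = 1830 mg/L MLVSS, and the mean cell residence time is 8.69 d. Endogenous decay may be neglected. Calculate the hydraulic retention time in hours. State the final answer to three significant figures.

V·X = Y·Q·ΔS·θ_c gives V = 0.329 × 3170 × (1750 − 8.13) × 8.69 / 1830 = 8627 m³.
Hydraulic retention time τ = V/Q = 8627 / 3170 = 2.721 d = 65.31 h.

τ ≈ 65.3 h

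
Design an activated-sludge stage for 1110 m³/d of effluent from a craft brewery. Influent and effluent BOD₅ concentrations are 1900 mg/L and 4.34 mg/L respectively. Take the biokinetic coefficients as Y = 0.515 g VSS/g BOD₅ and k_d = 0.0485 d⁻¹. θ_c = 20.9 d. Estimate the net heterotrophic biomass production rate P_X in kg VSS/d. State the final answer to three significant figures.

P_X ≈ 538 kg VSS/d

Y_obs = Y / (1 + k_d θ_c) = 0.515 / (1 + 0.0485 × 20.9) = 0.515 / 2.014 = 0.2558.
Q·(S₀ − S) = 1110 × (1900 − 4.34) × 10⁻³ = 2104 kg/d removed.
Net biomass production P_X = Y_obs × Q·(S₀ − S) = 0.2558 × 2104 = 538.2 kg VSS/d.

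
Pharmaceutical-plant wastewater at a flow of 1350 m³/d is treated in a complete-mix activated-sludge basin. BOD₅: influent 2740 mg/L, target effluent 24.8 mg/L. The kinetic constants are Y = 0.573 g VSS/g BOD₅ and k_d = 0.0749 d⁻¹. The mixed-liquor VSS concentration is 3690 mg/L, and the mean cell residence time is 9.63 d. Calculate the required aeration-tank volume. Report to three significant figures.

V ≈ 3180 m³

From the SRT design equation V = Y Q (S₀−S) θ_c / [X (1 + k_d θ_c)] = 0.573 × 1350 × (2740 − 24.8) × 9.63 / [3690 × (1 + 0.0749 × 9.63)] = 2.02×10^7 / 6352 = 3184 m³.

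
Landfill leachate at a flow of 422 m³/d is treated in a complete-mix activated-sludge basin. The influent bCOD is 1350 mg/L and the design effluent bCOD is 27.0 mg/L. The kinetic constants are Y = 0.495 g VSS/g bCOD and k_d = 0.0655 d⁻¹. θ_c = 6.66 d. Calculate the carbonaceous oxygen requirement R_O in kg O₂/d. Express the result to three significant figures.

R_O ≈ 285 kg O₂/d

Correct the yield for decay: Y_obs = Y/(1 + k_d θ_c) = 0.495 / (1 + 0.0655 × 6.66) = 0.495 / 1.436 = 0.3447.
Substrate removed = Q·(S₀ − S) = 422 m³/d × (1350 − 27.0) g/m³ = 5.58×10^5 g/d = 558.3 kg/d.
Biomass synthesised: P_X = Y_obs × 558.3 = 192.4 kg VSS/d.
Carbonaceous O₂ demand = substrate oxidised − cell-mass equivalent = 558.3 − 1.42 × 192.4 = 285.1 kg O₂/d.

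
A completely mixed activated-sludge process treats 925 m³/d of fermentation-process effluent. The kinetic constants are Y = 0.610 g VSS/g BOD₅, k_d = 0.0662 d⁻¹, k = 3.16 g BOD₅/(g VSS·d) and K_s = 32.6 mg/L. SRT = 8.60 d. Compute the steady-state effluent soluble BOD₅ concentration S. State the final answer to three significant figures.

S ≈ 3.41 mg/L

From the Monod/SRT balance for a CMAS, S = K_s·(1+k_d θ_c)/[θ_c·(Y k − k_d) − 1] = 32.6 × (1 + 0.0662 × 8.60) / [8.60 × (0.610 × 3.16 − 0.0662) − 1] = 51.16 / 15.01 = 3.409 mg/L.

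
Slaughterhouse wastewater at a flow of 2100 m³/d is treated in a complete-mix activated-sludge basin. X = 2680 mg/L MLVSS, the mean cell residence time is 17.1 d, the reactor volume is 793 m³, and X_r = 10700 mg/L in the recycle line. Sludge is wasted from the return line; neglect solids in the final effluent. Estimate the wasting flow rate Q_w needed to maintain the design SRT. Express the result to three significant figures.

Q_w ≈ 11.6 m³/d

θ_c = V·X/(Q_w·X_r) when wasting from the recycle, so Q_w = V·X/(θ_c·X_r) = 793.0 × 2680 / (17.1 × 10700) = 11.62 m³/d.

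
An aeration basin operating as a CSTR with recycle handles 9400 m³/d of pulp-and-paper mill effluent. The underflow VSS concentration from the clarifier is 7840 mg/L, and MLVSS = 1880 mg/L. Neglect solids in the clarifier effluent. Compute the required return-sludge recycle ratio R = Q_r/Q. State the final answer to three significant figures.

R ≈ 0.315

R = Q_r/Q = X/(X_r − X) = 1880 / (7840 − 1880) = 0.3154.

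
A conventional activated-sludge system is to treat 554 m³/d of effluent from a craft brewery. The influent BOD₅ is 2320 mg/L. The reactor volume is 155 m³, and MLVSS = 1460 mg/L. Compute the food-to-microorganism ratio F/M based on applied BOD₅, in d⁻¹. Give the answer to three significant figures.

F/M ≈ 5.68 d⁻¹

F/M = applied load / biomass = Q·S₀/(V·X) = 554 × 2320 / (155.0 × 1460) = 5.680 d⁻¹.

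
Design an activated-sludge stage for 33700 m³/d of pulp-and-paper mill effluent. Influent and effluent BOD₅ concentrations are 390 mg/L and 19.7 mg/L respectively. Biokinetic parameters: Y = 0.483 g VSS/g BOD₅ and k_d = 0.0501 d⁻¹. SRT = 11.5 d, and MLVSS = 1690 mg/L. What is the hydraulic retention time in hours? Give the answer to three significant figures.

Rearranging the biomass balance for a CMAS with decay, V = Y·Q·ΔS·θ_c / [X·(1+k_d θ_c)] = 0.483 × 33700 × (390 − 19.7) × 11.5 / [1690 × (1 + 0.0501 × 11.5)] = 6.93×10^7 / 2664 = 26022 m³.
HRT = V/Q = 26022 m³ / 33700 m³·d⁻¹ = 0.7722 d × 24 = 18.53 h.

τ ≈ 18.5 h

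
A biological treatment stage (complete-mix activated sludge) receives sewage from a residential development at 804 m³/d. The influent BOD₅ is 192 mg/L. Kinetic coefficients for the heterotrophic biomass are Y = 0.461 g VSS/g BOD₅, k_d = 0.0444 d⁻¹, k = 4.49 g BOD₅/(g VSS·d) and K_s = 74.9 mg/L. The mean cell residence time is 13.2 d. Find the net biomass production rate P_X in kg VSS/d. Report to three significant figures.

Effluent substrate depends only on kinetics and SRT: S = K_s(1 + k_d θ_c) / [θ_c(Yk − k_d) − 1] = 74.9 × (1 + 0.0444 × 13.2) / [13.2 × (0.461 × 4.49 − 0.0444) − 1] = 118.8 / 25.74 = 4.616 mg/L.
Correct the yield for decay: Y_obs = Y/(1 + k_d θ_c) = 0.461 / (1 + 0.0444 × 13.2) = 0.461 / 1.586 = 0.2907.
Mass of BOD₅ removed per day: Q(S₀ − S) = 804 × 187.4 g/m³ = 150.7 kg/d.
Biomass produced: P_X = Y_obs·Q·ΔS = 0.2907 × 150.7 ≈ 43.79 kg VSS/d.

P_X ≈ 43.8 kg VSS/d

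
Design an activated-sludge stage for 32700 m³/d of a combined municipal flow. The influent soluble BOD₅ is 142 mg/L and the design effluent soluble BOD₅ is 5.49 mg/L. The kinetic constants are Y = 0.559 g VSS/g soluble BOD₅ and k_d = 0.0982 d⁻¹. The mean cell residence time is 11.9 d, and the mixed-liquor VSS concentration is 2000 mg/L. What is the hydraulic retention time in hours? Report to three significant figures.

τ ≈ 5.02 h

From the SRT design equation V = Y Q (S₀−S) θ_c / [X (1 + k_d θ_c)] = 0.559 × 32700 × (142 − 5.49) × 11.9 / [2000 × (1 + 0.0982 × 11.9)] = 2.97×10^7 / 4337 = 6846 m³.
Hydraulic retention time τ = V/Q = 6846 / 32700 = 0.2094 d = 5.025 h.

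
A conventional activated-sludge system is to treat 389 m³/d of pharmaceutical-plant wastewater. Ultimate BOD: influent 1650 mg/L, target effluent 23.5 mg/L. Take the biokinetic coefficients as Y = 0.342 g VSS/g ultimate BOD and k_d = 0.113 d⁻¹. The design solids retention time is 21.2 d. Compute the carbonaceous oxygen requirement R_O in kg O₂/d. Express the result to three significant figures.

R_O ≈ 542 kg O₂/d

The observed yield is Y_obs = Y/(1 + k_d·θ_c) = 0.342 / (1 + 0.113 × 21.2) = 0.342 / 3.396 = 0.1007 g VSS per g ultimate BOD removed.
Substrate removed = Q·(S₀ − S) = 389 m³/d × (1650 − 23.5) g/m³ = 6.33×10^5 g/d = 632.7 kg/d.
P_X = Y_obs·Q·(S₀ − S) = 0.1007 × 632.7 = 63.73 kg VSS/d.
R_O = Q·(S₀ − S) − 1.42·P_X = 632.7 − 1.42 × 63.73 = 542.2 kg O₂/d.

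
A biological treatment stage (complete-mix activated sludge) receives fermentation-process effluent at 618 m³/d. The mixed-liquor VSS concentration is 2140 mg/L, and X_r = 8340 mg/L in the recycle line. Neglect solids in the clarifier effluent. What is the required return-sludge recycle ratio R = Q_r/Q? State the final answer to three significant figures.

R ≈ 0.345

Solids balance on the clarifier gives (1+R)X = R·X_r, so R = X/(X_r − X) = 2140 / (8340 − 2140) = 0.3452.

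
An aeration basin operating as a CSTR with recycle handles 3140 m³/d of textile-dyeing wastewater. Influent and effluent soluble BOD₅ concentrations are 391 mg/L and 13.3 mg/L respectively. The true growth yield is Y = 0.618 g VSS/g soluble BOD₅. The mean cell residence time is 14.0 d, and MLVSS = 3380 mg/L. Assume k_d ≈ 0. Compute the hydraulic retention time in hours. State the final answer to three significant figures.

τ ≈ 23.2 h

With k_d = 0 the design equation reduces to V = Y Q (S₀−S) θ_c / X = 0.618 × 3140 × (391 − 13.3) × 14.0 / 3380 = 3036 m³.
Hydraulic retention time τ = V/Q = 3036 / 3140 = 0.9668 d = 23.20 h.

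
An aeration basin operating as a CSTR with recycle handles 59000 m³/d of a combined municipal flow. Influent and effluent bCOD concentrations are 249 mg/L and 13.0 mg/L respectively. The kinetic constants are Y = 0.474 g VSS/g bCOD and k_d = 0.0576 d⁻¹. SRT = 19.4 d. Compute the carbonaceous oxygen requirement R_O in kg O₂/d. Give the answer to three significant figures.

Y_obs = Y / (1 + k_d θ_c) = 0.474 / (1 + 0.0576 × 19.4) = 0.474 / 2.117 = 0.2239.
ΔS = 249 − 13.0 = 236.0 mg/L, so the substrate removal rate is 59000 × 236.0/1000 = 13924 kg bCOD/d.
Biomass synthesised: P_X = Y_obs × 13924 = 3117 kg VSS/d.
R_O = Q·(S₀ − S) − 1.42·P_X = 13924 − 1.42 × 3117 = 9498 kg O₂/d.

R_O ≈ 9500 kg O₂/d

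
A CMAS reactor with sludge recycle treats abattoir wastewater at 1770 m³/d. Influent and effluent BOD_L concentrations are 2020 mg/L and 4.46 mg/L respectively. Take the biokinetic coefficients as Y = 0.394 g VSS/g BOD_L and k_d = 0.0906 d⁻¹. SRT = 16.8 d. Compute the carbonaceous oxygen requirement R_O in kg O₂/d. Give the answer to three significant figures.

Observed yield with endogenous decay: Y_obs = Y / (1 + k_d·θ_c) = 0.394 / (1 + 0.0906 × 16.8) = 0.394 / 2.522 = 0.1562 g VSS/g BOD_L.
Q·(S₀ − S) = 1770 × (2020 − 4.46) × 10⁻³ = 3568 kg/d removed.
Net sludge production P_X = 0.1562 × 3568 = 557.3 kg VSS/d.
Carbonaceous O₂ demand = substrate oxidised − cell-mass equivalent = 3568 − 1.42 × 557.3 = 2776 kg O₂/d.

R_O ≈ 2780 kg O₂/d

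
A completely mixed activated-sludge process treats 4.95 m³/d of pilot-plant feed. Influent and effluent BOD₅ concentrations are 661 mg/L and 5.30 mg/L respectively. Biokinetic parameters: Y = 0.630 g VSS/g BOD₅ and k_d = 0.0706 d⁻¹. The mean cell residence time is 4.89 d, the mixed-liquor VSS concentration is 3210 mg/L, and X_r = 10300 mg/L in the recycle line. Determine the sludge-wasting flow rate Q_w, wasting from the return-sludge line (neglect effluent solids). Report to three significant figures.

Steady-state biomass mass balance: V·X·(1 + k_d·θ_c) = Y·Q·(S₀ − S)·θ_c, so V = 0.630 × 4.95 × (661 − 5.30) × 4.89 / [3210 × (1 + 0.0706 × 4.89)] = 10×10^3 / 4318 = 2.316 m³.
θ_c = V·X/(Q_w·X_r) when wasting from the recycle, so Q_w = V·X/(θ_c·X_r) = 2.316 × 3210 / (4.89 × 10300) = 0.1476 m³/d.

Q_w ≈ 0.148 m³/d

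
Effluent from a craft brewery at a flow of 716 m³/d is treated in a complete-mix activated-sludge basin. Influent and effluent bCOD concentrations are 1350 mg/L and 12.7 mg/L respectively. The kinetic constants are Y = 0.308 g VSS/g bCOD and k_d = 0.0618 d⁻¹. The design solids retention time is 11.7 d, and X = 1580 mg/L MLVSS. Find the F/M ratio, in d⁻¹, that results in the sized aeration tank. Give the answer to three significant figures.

F/M ≈ 0.483 d⁻¹

Steady-state biomass mass balance: V·X·(1 + k_d·θ_c) = Y·Q·(S₀ − S)·θ_c, so V = 0.308 × 716 × (1350 − 12.7) × 11.7 / [1580 × (1 + 0.0618 × 11.7)] = 3.45×10^6 / 2722 = 1267 m³.
Food-to-microorganism ratio F/M = Q S₀ / (V X) = 716 × 1350 / (1267 × 1580) = 0.4827 d⁻¹.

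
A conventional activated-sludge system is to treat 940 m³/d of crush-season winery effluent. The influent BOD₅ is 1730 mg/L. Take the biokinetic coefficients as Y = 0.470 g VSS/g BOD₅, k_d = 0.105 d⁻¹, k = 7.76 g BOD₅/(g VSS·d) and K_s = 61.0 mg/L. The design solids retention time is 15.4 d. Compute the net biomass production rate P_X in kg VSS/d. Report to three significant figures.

P_X ≈ 292 kg VSS/d

Effluent substrate depends only on kinetics and SRT: S = K_s(1 + k_d θ_c) / [θ_c(Yk − k_d) − 1] = 61.0 × (1 + 0.105 × 15.4) / [15.4 × (0.470 × 7.76 − 0.105) − 1] = 159.6 / 53.55 = 2.981 mg/L.
The observed yield is Y_obs = Y/(1 + k_d·θ_c) = 0.470 / (1 + 0.105 × 15.4) = 0.470 / 2.617 = 0.1796 g VSS per g BOD₅ removed.
Mass of BOD₅ removed per day: Q(S₀ − S) = 940 × 1727 g/m³ = 1623 kg/d.
So the net sludge growth is P_X = 0.1796 × 1623 = 291.6 kg VSS/d.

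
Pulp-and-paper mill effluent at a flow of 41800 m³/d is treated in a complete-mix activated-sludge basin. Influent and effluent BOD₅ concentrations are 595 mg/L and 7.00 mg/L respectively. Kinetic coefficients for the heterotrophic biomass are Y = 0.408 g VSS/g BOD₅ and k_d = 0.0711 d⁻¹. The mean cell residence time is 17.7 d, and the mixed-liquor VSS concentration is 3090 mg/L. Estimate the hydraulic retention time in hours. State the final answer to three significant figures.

Steady-state biomass mass balance: V·X·(1 + k_d·θ_c) = Y·Q·(S₀ − S)·θ_c, so V = 0.408 × 41800 × (595 − 7.00) × 17.7 / [3090 × (1 + 0.0711 × 17.7)] = 1.77×10^8 / 6979 = 25434 m³.
τ = V/Q = 25434/41800 = 0.6085 d, or 14.60 h.

τ ≈ 14.6 h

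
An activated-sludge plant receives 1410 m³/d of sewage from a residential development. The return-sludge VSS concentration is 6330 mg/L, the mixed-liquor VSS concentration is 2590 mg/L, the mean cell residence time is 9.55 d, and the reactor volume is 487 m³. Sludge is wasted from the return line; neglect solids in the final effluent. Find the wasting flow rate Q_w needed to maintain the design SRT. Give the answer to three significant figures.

Q_w ≈ 20.9 m³/d

Wasting from the return line (neglecting effluent solids): Q_w = V·X / (θ_c·X_r) = 487.0 × 2590 / (9.55 × 6330) = 20.87 m³/d.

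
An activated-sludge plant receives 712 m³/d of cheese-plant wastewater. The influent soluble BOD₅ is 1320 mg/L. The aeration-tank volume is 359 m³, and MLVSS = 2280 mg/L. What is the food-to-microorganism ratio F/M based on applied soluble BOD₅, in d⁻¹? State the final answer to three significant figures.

Food-to-microorganism ratio F/M = Q S₀ / (V X) = 712 × 1320 / (359.0 × 2280) = 1.148 d⁻¹.

F/M ≈ 1.15 d⁻¹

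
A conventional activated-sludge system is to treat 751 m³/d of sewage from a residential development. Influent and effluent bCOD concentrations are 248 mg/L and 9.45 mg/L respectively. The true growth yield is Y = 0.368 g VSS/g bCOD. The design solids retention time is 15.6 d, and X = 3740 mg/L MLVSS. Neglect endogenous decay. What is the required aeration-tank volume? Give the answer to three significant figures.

V·X = Y·Q·ΔS·θ_c gives V = 0.368 × 751 × (248 − 9.45) × 15.6 / 3740 = 275.0 m³.

V ≈ 275 m³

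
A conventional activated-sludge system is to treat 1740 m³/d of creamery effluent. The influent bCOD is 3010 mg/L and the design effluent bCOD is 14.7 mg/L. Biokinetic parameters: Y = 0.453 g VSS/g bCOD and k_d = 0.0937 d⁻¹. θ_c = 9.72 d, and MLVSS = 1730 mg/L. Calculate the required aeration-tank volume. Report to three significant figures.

Rearranging the biomass balance for a CMAS with decay, V = Y·Q·ΔS·θ_c / [X·(1+k_d θ_c)] = 0.453 × 1740 × (3010 − 14.7) × 9.72 / [1730 × (1 + 0.0937 × 9.72)] = 2.29×10^7 / 3306 = 6942 m³.

V ≈ 6940 m³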